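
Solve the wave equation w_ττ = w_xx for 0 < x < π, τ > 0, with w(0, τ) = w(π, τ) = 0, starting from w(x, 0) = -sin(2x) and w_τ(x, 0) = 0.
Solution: Separating variables: w = Σ [A_n cos(ω_n τ) + B_n sin(ω_n τ)] sin(nx), ω_n = n. From ICs: A_2=-1.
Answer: w(x, τ) = -sin(2x)cos(2τ)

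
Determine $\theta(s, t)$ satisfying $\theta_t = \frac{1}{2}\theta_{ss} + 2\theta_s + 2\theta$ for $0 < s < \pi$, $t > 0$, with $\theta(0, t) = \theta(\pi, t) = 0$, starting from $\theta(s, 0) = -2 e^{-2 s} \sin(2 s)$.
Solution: Substitute $\theta = e^{-2s}u$, i.e. $u = e^{2s}\theta$.
By the product rule, $\theta_s = e^{-2s}(u_s - 2u)$, $\theta_{ss} = e^{-2s}(u_{ss} - 4u_s + 4u)$, $\theta_t = e^{-2s}u_t$.
Substituting into the PDE and dividing by $e^{-2s}$: $u_t = \frac{1}{2}(u_{ss} - 4u_s + 4u) + 2(u_s - 2u) + 2u$.
The lower-order terms cancel, leaving the standard heat equation $u_t = \frac{1}{2}u_{ss}$.
Initial data for $u$: $u(s,0) = e^{2s}\theta(s,0) = -2 \sin(2 s)$. The boundary conditions carry over: $u(0,t) = u(\pi,t) = 0$.
Solve for $u$:
  Using separation of variables $u = X(s)G(t)$:
  Eigenfunctions: $\sin(ns)$, $n = 1, 2, 3, \ldots$
  General solution: $u(s, t) = \sum c_n \sin(ns) e^{-n^2 t/2}$
  Matching $u(s,0) = -2 \sin(2 s)$ term by term: $c_2=-2$.
Hence $u(s,t) = -2 e^{-2 t} \sin(2 s)$.
Transform back: $\theta(s,t) = e^{-2s}u(s,t)$.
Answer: $\theta(s, t) = -2 e^{-2 s} e^{-2 t} \sin(2 s)$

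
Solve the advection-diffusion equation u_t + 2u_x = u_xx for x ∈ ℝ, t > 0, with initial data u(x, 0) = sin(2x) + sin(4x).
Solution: Change to a moving frame: let η = x - 2t, σ = t and write u(x,t) = w(η,σ).
By the chain rule u_t = w_σ - 2w_η, u_x = w_η, u_xx = w_ηη.
Then u_t + 2u_x = w_σ: the advection term cancels and the PDE becomes the heat equation w_σ = w_ηη on η ∈ ℝ.
Initial data: w(η,0) = u(η,0) = sin(2η) + sin(4η).
On η ∈ ℝ each mode satisfies (sin(nη))″ = -n² sin(nη), so exp(-n²σ) sin(nη) solves the heat equation; by superposition w(η,σ) = Σ c_n exp(-n²σ) sin(nη).
Reading off the coefficients: c_2=1, c_4=1, so w(η,σ) = exp(-4σ)sin(2η) + exp(-16σ)sin(4η).
Substituting back η = x - 2t, σ = t: u(x,t) = w(x - 2t, t).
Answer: u(x, t) = -exp(-4t)sin(4t - 2x) - exp(-16t)sin(8t - 4x)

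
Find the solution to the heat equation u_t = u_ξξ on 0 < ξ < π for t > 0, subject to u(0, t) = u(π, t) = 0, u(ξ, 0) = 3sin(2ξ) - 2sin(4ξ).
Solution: Separating variables: u = Σ c_n exp(-n²t) sin(nξ). From u(ξ,0) = 3sin(2ξ) - 2sin(4ξ): c_2=3, c_4=-2.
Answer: u(ξ, t) = 3exp(-4t)sin(2ξ) - 2exp(-16t)sin(4ξ)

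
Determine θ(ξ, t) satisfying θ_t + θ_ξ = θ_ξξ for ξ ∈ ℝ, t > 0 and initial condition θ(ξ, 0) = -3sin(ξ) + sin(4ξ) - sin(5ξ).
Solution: Moving frame: η = ξ - t, σ = t, θ = u(η,σ), so θ_t = u_σ - u_η and θ_ξξ = u_ηη.
Hence θ_t + θ_ξ = u_σ and the PDE becomes the heat equation u_σ = u_ηη on η ∈ ℝ.
Initial data: u(η,0) = θ(η,0) = -3sin(η) + sin(4η) - sin(5η). Each mode sin(nη) decays as exp(-n²σ) on ℝ, so u(η,σ) = Σ c_n exp(-n²σ) sin(nη) with c_1=-3, c_4=1, c_5=-1: u(η,σ) = -3exp(-σ)sin(η) + exp(-16σ)sin(4η) - exp(-25σ)sin(5η).
Substituting back: θ(ξ,t) = u(ξ - t, t).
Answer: θ(ξ, t) = 3exp(-t)sin(t - ξ) - exp(-16t)sin(4t - 4ξ) + exp(-25t)sin(5t - 5ξ)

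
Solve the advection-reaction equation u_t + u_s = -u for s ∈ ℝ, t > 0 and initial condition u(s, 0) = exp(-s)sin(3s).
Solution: Substitute u = exp(-s)w.
Then u_s = exp(-s)(w_s - w), u_t = exp(-s)w_t; substituting and dividing by exp(-s), the lower-order terms cancel: w_t + w_s = 0 (standard advection equation).
Data for w: w(s,0) = exp(s)u(s,0) = sin(3s).
By characteristics (ds/dt = 1), w(s,t) = f(s - t) with f = w(·, 0).
So w(s,t) = sin(3s - 3t), and u(s,t) = exp(-s)w(s,t).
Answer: u(s, t) = exp(-s)sin(3s - 3t)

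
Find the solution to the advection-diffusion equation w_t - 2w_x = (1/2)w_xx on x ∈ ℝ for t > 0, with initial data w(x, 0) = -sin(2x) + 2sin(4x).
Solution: Change to a moving frame: let η = x + 2t, σ = t and write w(x,t) = u(η,σ).
By the chain rule w_t = u_σ + 2u_η, w_x = u_η, w_xx = u_ηη.
Then w_t - 2w_x = u_σ: the advection term cancels and the PDE becomes the heat equation u_σ = (1/2)u_ηη on η ∈ ℝ.
Initial data: u(η,0) = w(η,0) = -sin(2η) + 2sin(4η).
On η ∈ ℝ each mode satisfies (sin(nη))″ = -n² sin(nη), so exp(-n²σ/2) sin(nη) solves the heat equation; by superposition u(η,σ) = Σ c_n exp(-n²σ/2) sin(nη).
Reading off the coefficients: c_2=-1, c_4=2, so u(η,σ) = -exp(-2σ)sin(2η) + 2exp(-8σ)sin(4η).
Substituting back η = x + 2t, σ = t: w(x,t) = u(x + 2t, t).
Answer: w(x, t) = -exp(-2t)sin(4t + 2x) + 2exp(-8t)sin(8t + 4x)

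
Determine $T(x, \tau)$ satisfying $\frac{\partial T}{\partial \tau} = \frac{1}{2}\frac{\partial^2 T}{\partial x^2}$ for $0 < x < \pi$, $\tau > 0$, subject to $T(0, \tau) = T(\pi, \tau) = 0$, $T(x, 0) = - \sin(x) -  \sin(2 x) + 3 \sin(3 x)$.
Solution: Using separation of variables $T = X(x)G(\tau)$:
Eigenfunctions: $\sin(nx)$, $n = 1, 2, 3, \ldots$
General solution: $T(x, \tau) = \sum c_n \sin(nx) e^{-n^2 \tau/2}$
Matching $T(x,0) = - \sin(x) - \sin(2 x) + 3 \sin(3 x)$ term by term: $c_1=-1, c_2=-1, c_3=3$.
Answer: $T(x, \tau) = - e^{-2 \tau} \sin(2 x) -  e^{-\tau/2} \sin(x) + 3 e^{-9 \tau/2} \sin(3 x)$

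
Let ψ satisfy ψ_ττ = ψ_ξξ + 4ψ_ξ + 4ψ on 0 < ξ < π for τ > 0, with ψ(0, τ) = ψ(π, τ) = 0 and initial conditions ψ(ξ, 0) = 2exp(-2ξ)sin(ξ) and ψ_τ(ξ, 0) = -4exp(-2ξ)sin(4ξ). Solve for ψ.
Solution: Substitute ψ = exp(-2ξ)u.
Then ψ_ξ = exp(-2ξ)(u_ξ - 2u), ψ_ξξ = exp(-2ξ)(u_ξξ - 4u_ξ + 4u), ψ_ττ = exp(-2ξ)u_ττ; substituting and dividing by exp(-2ξ), the lower-order terms cancel: u_ττ = u_ξξ (standard wave equation).
Data for u: u(ξ,0) = exp(2ξ)ψ(ξ,0) = 2sin(ξ); u_τ(ξ,0) = exp(2ξ)ψ_τ(ξ,0) = -4sin(4ξ). The boundary conditions carry over: u(0,τ) = u(π,τ) = 0.
Separating variables: u = Σ [A_n cos(ω_n τ) + B_n sin(ω_n τ)] sin(nξ), ω_n = n. From ICs (B_n = velocity coefficient / ω_n): A_1=2, B_4=-1.
So u(ξ,τ) = 2sin(ξ)cos(τ) - sin(4ξ)sin(4τ), and ψ(ξ,τ) = exp(-2ξ)u(ξ,τ).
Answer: ψ(ξ, τ) = 2exp(-2ξ)sin(ξ)cos(τ) - exp(-2ξ)sin(4ξ)sin(4τ)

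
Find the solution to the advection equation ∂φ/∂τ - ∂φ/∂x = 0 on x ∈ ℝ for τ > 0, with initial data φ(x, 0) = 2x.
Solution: By method of characteristics (waves move left with speed 1):
Along characteristics x + τ = const, φ is constant, so φ(x,τ) = f(x + τ) with f = φ(·, 0).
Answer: φ(x, τ) = 2x + 2τ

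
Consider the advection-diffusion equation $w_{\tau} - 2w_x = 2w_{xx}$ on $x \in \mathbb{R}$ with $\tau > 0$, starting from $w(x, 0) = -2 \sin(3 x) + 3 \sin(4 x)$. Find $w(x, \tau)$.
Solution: Moving frame: $\eta = x + 2\tau$, $\sigma = \tau$, $w = u(\eta,\sigma)$, so $w_{\tau} = u_{\sigma} + 2u_{\eta}$ and $w_{xx} = u_{\eta\eta}$.
Hence $w_{\tau} - 2w_x = u_{\sigma}$ and the PDE becomes the heat equation $u_{\sigma} = 2u_{\eta\eta}$ on $\eta \in \mathbb{R}$.
Initial data: $u(\eta,0) = w(\eta,0) = -2 \sin(3 \eta) + 3 \sin(4 \eta)$. Each mode $\sin(n\eta)$ decays as $e^{-2n^2\sigma}$ on $\mathbb{R}$, so $u(\eta,\sigma) = \sum c_n e^{-2n^2\sigma} \sin(n\eta)$ with $c_3=-2, c_4=3$: $u(\eta,\sigma) = -2 e^{-18 \sigma} \sin(3 \eta) + 3 e^{-32 \sigma} \sin(4 \eta)$.
Substituting back: $w(x,\tau) = u(x + 2\tau, \tau)$.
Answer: $w(x, \tau) = -2 e^{-18 \tau} \sin(6 \tau + 3 x) + 3 e^{-32 \tau} \sin(8 \tau + 4 x)$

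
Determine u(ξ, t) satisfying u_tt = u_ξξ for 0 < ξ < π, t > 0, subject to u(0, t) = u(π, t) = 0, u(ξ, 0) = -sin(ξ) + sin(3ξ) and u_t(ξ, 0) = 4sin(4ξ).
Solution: Using separation of variables u = X(ξ)T(t):
Eigenfunctions: sin(nξ), n = 1, 2, 3, ...
General solution: u(ξ, t) = Σ [A_n cos(n t) + B_n sin(n t)] sin(nξ)
From u(ξ,0) = -sin(ξ) + sin(3ξ): A_1=-1, A_3=1. From u_t(ξ,0) = 4sin(4ξ), using u_t(ξ,0) = Σ ω_n B_n sin(nξ) with ω_n = n: B_4 = 4/4 = 1.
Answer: u(ξ, t) = sin(4t)sin(4ξ) - sin(ξ)cos(t) + sin(3ξ)cos(3t)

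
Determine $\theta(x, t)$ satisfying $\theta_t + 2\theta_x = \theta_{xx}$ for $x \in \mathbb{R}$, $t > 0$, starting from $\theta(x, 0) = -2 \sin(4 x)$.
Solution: Moving frame: $\eta = x - 2t$, $\sigma = t$, $\theta = u(\eta,\sigma)$, so $\theta_t = u_{\sigma} - 2u_{\eta}$ and $\theta_{xx} = u_{\eta\eta}$.
Hence $\theta_t + 2\theta_x = u_{\sigma}$ and the PDE becomes the heat equation $u_{\sigma} = u_{\eta\eta}$ on $\eta \in \mathbb{R}$.
Initial data: $u(\eta,0) = \theta(\eta,0) = -2 \sin(4 \eta)$. Each mode $\sin(n\eta)$ decays as $e^{-n^2\sigma}$ on $\mathbb{R}$, so $u(\eta,\sigma) = \sum c_n e^{-n^2\sigma} \sin(n\eta)$ with $c_4=-2$: $u(\eta,\sigma) = -2 e^{-16 \sigma} \sin(4 \eta)$.
Substituting back: $\theta(x,t) = u(x - 2t, t)$.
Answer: $\theta(x, t) = 2 e^{-16 t} \sin(8 t - 4 x)$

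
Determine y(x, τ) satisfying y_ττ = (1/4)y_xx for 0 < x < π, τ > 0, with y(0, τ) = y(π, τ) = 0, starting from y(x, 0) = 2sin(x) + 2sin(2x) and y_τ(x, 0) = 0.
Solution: Using separation of variables y = X(x)T(τ):
Eigenfunctions: sin(nx), n = 1, 2, 3, ...
General solution: y(x, τ) = Σ [A_n cos(n τ/2) + B_n sin(n τ/2)] sin(nx)
From y(x,0) = 2sin(x) + 2sin(2x): A_1=2, A_2=2. From y_τ(x,0) = 0: all B_n = 0.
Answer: y(x, τ) = 2sin(x)cos(τ/2) + 2sin(2x)cos(τ)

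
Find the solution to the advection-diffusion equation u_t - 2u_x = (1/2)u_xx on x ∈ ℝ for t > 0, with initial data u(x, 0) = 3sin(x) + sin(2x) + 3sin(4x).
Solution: Moving frame: η = x + 2t, σ = t, u = w(η,σ), so u_t = w_σ + 2w_η and u_xx = w_ηη.
Hence u_t - 2u_x = w_σ and the PDE becomes the heat equation w_σ = (1/2)w_ηη on η ∈ ℝ.
Initial data: w(η,0) = u(η,0) = 3sin(η) + sin(2η) + 3sin(4η). Each mode sin(nη) decays as exp(-n²σ/2) on ℝ, so w(η,σ) = Σ c_n exp(-n²σ/2) sin(nη) with c_1=3, c_2=1, c_4=3: w(η,σ) = exp(-2σ)sin(2η) + 3exp(-8σ)sin(4η) + 3exp(-σ/2)sin(η).
Substituting back: u(x,t) = w(x + 2t, t).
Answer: u(x, t) = exp(-2t)sin(4t + 2x) + 3exp(-8t)sin(8t + 4x) + 3exp(-t/2)sin(2t + x)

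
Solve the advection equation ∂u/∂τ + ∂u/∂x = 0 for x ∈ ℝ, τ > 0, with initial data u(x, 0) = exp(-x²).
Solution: By method of characteristics (waves move right with speed 1):
Along characteristics x - τ = const, u is constant, so u(x,τ) = f(x - τ) with f = u(·, 0).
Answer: u(x, τ) = exp(-(x - τ)²)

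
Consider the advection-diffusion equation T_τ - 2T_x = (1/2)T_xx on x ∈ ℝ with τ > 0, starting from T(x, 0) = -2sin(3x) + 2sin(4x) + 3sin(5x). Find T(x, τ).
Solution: Moving frame: η = x + 2τ, σ = τ, T = u(η,σ), so T_τ = u_σ + 2u_η and T_xx = u_ηη.
Hence T_τ - 2T_x = u_σ and the PDE becomes the heat equation u_σ = (1/2)u_ηη on η ∈ ℝ.
Initial data: u(η,0) = T(η,0) = -2sin(3η) + 2sin(4η) + 3sin(5η). Each mode sin(nη) decays as exp(-n²σ/2) on ℝ, so u(η,σ) = Σ c_n exp(-n²σ/2) sin(nη) with c_3=-2, c_4=2, c_5=3: u(η,σ) = 2exp(-8σ)sin(4η) - 2exp(-9σ/2)sin(3η) + 3exp(-25σ/2)sin(5η).
Substituting back: T(x,τ) = u(x + 2τ, τ).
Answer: T(x, τ) = 2exp(-8τ)sin(4x + 8τ) - 2exp(-9τ/2)sin(3x + 6τ) + 3exp(-25τ/2)sin(5x + 10τ)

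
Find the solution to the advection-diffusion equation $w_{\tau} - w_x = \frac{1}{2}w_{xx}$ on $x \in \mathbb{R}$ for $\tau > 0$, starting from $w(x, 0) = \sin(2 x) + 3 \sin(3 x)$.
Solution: Change to a moving frame: let $\eta = x + \tau$, $\sigma = \tau$ and write $w(x,\tau) = u(\eta,\sigma)$.
By the chain rule $w_{\tau} = u_{\sigma} + u_{\eta}$, $w_x = u_{\eta}$, $w_{xx} = u_{\eta\eta}$.
Then $w_{\tau} - w_x = u_{\sigma}$: the advection term cancels and the PDE becomes the heat equation $u_{\sigma} = \frac{1}{2}u_{\eta\eta}$ on $\eta \in \mathbb{R}$.
Initial data: $u(\eta,0) = w(\eta,0) = \sin(2 \eta) + 3 \sin(3 \eta)$.
On $\eta \in \mathbb{R}$ each mode satisfies $(\sin(n\eta))'' = -n^2 \sin(n\eta)$, so $e^{-n^2\sigma/2} \sin(n\eta)$ solves the heat equation; by superposition $u(\eta,\sigma) = \sum c_n e^{-n^2\sigma/2} \sin(n\eta)$.
Reading off the coefficients: $c_2=1, c_3=3$, so $u(\eta,\sigma) = e^{-2 \sigma} \sin(2 \eta) + 3 e^{-9 \sigma/2} \sin(3 \eta)$.
Substituting back $\eta = x + \tau$, $\sigma = \tau$: $w(x,\tau) = u(x + \tau, \tau)$.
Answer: $w(x, \tau) = e^{-2 \tau} \sin(2 \tau + 2 x) + 3 e^{-9 \tau/2} \sin(3 \tau + 3 x)$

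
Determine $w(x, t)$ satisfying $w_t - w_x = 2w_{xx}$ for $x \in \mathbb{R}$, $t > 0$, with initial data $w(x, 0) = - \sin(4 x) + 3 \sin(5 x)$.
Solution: Change to a moving frame: let $\eta = x + t$, $\sigma = t$ and write $w(x,t) = u(\eta,\sigma)$.
By the chain rule $w_t = u_{\sigma} + u_{\eta}$, $w_x = u_{\eta}$, $w_{xx} = u_{\eta\eta}$.
Then $w_t - w_x = u_{\sigma}$: the advection term cancels and the PDE becomes the heat equation $u_{\sigma} = 2u_{\eta\eta}$ on $\eta \in \mathbb{R}$.
Initial data: $u(\eta,0) = w(\eta,0) = - \sin(4 \eta) + 3 \sin(5 \eta)$.
On $\eta \in \mathbb{R}$ each mode satisfies $(\sin(n\eta))'' = -n^2 \sin(n\eta)$, so $e^{-2n^2\sigma} \sin(n\eta)$ solves the heat equation; by superposition $u(\eta,\sigma) = \sum c_n e^{-2n^2\sigma} \sin(n\eta)$.
Reading off the coefficients: $c_4=-1, c_5=3$, so $u(\eta,\sigma) = - e^{-32 \sigma} \sin(4 \eta) + 3 e^{-50 \sigma} \sin(5 \eta)$.
Substituting back $\eta = x + t$, $\sigma = t$: $w(x,t) = u(x + t, t)$.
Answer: $w(x, t) = - e^{-32 t} \sin(4 t + 4 x) + 3 e^{-50 t} \sin(5 t + 5 x)$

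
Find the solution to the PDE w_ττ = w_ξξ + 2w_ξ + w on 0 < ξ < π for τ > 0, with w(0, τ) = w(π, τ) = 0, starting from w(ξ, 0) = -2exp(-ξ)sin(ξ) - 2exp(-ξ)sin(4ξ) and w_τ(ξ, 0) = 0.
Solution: Substitute w = exp(-ξ)u.
Then w_ξ = exp(-ξ)(u_ξ - u), w_ξξ = exp(-ξ)(u_ξξ - 2u_ξ + u), w_ττ = exp(-ξ)u_ττ; substituting and dividing by exp(-ξ), the lower-order terms cancel: u_ττ = u_ξξ (standard wave equation).
Data for u: u(ξ,0) = exp(ξ)w(ξ,0) = -2sin(ξ) - 2sin(4ξ); u_τ(ξ,0) = exp(ξ)w_τ(ξ,0) = 0. The boundary conditions carry over: u(0,τ) = u(π,τ) = 0.
Separating variables: u = Σ [A_n cos(ω_n τ) + B_n sin(ω_n τ)] sin(nξ), ω_n = n. From ICs: A_1=-2, A_4=-2.
So u(ξ,τ) = -2sin(ξ)cos(τ) - 2sin(4ξ)cos(4τ), and w(ξ,τ) = exp(-ξ)u(ξ,τ).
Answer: w(ξ, τ) = -2exp(-ξ)sin(ξ)cos(τ) - 2exp(-ξ)sin(4ξ)cos(4τ)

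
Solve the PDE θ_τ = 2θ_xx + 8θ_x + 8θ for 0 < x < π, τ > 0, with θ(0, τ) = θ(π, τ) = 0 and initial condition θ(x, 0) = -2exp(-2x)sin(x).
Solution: Substitute θ = exp(-2x)u, i.e. u = exp(2x)θ.
By the product rule, θ_x = exp(-2x)(u_x - 2u), θ_xx = exp(-2x)(u_xx - 4u_x + 4u), θ_τ = exp(-2x)u_τ.
Substituting into the PDE and dividing by exp(-2x): u_τ = 2(u_xx - 4u_x + 4u) + 8(u_x - 2u) + 8u.
The lower-order terms cancel, leaving the standard heat equation u_τ = 2u_xx.
Initial data for u: u(x,0) = exp(2x)θ(x,0) = -2sin(x). The boundary conditions carry over: u(0,τ) = u(π,τ) = 0.
Solve for u:
  Using separation of variables u = X(x)G(τ):
  Eigenfunctions: sin(nx), n = 1, 2, 3, ...
  General solution: u(x, τ) = Σ c_n sin(nx) exp(-2n² τ)
  Matching u(x,0) = -2sin(x) term by term: c_1=-2.
Hence u(x,τ) = -2exp(-2τ)sin(x).
Transform back: θ(x,τ) = exp(-2x)u(x,τ).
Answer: θ(x, τ) = -2exp(-2x)exp(-2τ)sin(x)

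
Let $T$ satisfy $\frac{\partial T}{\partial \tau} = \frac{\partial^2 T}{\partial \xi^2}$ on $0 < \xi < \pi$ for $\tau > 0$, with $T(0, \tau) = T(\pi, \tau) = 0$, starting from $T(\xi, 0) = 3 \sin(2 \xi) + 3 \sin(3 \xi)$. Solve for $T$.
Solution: Separating variables: $T = \sum c_n e^{-n^2\tau} \sin(n\xi)$. From $T(\xi,0) = 3 \sin(2 \xi) + 3 \sin(3 \xi)$: $c_2=3, c_3=3$.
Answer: $T(\xi, \tau) = 3 e^{-4 \tau} \sin(2 \xi) + 3 e^{-9 \tau} \sin(3 \xi)$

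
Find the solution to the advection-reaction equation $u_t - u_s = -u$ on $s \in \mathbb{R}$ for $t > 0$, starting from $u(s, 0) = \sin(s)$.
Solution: Substitute $u = e^{-t}w$.
Then $u_t = e^{-t}(w_t - w)$, $u_s = e^{-t}w_s$; substituting and dividing by $e^{-t}$, the lower-order terms cancel: $w_t - w_s = 0$ (standard advection equation).
Data for $w$: $w(s,0) = u(s,0) = \sin(s)$.
By characteristics ($ds/dt = -1$), $w(s,t) = f(s + t)$ with $f = w( \cdot , 0)$.
So $w(s,t) = \sin(s + t)$, and $u(s,t) = e^{-t}w(s,t)$.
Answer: $u(s, t) = e^{-t} \sin(s + t)$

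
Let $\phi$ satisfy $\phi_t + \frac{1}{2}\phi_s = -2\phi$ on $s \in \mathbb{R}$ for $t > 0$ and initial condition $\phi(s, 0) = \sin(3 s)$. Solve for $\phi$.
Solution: Substitute $\phi = e^{-2t}u$, i.e. $u = e^{2t}\phi$.
By the product rule, $\phi_t = e^{-2t}(u_t - 2u)$, $\phi_s = e^{-2t}u_s$.
Substituting into the PDE and dividing by $e^{-2t}$: $u_t - 2u + \frac{1}{2}u_s = -2u$.
The lower-order terms cancel, leaving the standard advection equation $u_t + \frac{1}{2}u_s = 0$.
Initial data for $u$: $u(s,0) = \phi(s,0) = \sin(3 s)$.
Solve for $u$:
  By method of characteristics (waves move right with speed 1/2):
  Along characteristics $s - \frac{1}{2}t =$ const, $u$ is constant, so $u(s,t) = f(s - \frac{1}{2}t)$ with $f = u( \cdot , 0)$.
Hence $u(s,t) = \sin(3 s - 3 t/2)$.
Transform back: $\phi(s,t) = e^{-2t}u(s,t)$.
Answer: $\phi(s, t) = e^{-2 t} \sin(3 s - 3 t/2)$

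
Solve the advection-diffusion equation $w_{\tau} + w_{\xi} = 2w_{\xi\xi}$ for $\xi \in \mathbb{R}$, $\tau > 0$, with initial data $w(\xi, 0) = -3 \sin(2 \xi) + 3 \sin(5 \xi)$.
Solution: Change to a moving frame: let $\eta = \xi - \tau$, $\sigma = \tau$ and write $w(\xi,\tau) = u(\eta,\sigma)$.
By the chain rule $w_{\tau} = u_{\sigma} - u_{\eta}$, $w_{\xi} = u_{\eta}$, $w_{\xi\xi} = u_{\eta\eta}$.
Then $w_{\tau} + w_{\xi} = u_{\sigma}$: the advection term cancels and the PDE becomes the heat equation $u_{\sigma} = 2u_{\eta\eta}$ on $\eta \in \mathbb{R}$.
Initial data: $u(\eta,0) = w(\eta,0) = -3 \sin(2 \eta) + 3 \sin(5 \eta)$.
On $\eta \in \mathbb{R}$ each mode satisfies $(\sin(n\eta))'' = -n^2 \sin(n\eta)$, so $e^{-2n^2\sigma} \sin(n\eta)$ solves the heat equation; by superposition $u(\eta,\sigma) = \sum c_n e^{-2n^2\sigma} \sin(n\eta)$.
Reading off the coefficients: $c_2=-3, c_5=3$, so $u(\eta,\sigma) = -3 e^{-8 \sigma} \sin(2 \eta) + 3 e^{-50 \sigma} \sin(5 \eta)$.
Substituting back $\eta = \xi - \tau$, $\sigma = \tau$: $w(\xi,\tau) = u(\xi - \tau, \tau)$.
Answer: $w(\xi, \tau) = 3 e^{-8 \tau} \sin(2 \tau - 2 \xi) - 3 e^{-50 \tau} \sin(5 \tau - 5 \xi)$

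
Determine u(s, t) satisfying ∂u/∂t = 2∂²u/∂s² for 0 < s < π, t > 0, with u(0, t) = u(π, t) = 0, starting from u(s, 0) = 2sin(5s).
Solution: Using separation of variables u = X(s)T(t):
Eigenfunctions: sin(ns), n = 1, 2, 3, ...
General solution: u(s, t) = Σ c_n sin(ns) exp(-2n² t)
Matching u(s,0) = 2sin(5s) term by term: c_5=2.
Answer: u(s, t) = 2exp(-50t)sin(5s)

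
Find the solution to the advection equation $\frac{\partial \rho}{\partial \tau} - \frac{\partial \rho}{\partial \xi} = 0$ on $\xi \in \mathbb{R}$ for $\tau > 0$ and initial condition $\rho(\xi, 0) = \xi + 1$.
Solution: By method of characteristics (waves move left with speed 1):
Along characteristics $\xi + \tau =$ const, $\rho$ is constant, so $\rho(\xi,\tau) = f(\xi + \tau)$ with $f = \rho( \cdot , 0)$.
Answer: $\rho(\xi, \tau) = \tau + \xi + 1$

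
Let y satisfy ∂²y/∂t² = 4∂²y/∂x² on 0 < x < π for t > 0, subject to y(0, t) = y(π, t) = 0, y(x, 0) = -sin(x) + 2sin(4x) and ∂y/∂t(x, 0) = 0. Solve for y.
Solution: Separating variables: y = Σ [A_n cos(ω_n t) + B_n sin(ω_n t)] sin(nx), ω_n = 2n. From ICs: A_1=-1, A_4=2.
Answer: y(x, t) = -sin(x)cos(2t) + 2sin(4x)cos(8t)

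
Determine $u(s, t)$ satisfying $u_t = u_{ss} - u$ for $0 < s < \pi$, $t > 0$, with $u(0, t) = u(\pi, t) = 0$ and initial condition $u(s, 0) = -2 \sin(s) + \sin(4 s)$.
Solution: Substitute $u = e^{-t}w$.
Then $u_t = e^{-t}(w_t - w)$, $u_{ss} = e^{-t}w_{ss}$; substituting and dividing by $e^{-t}$, the lower-order terms cancel: $w_t = w_{ss}$ (standard heat equation).
Data for $w$: $w(s,0) = u(s,0) = -2 \sin(s) + \sin(4 s)$. The boundary conditions carry over: $w(0,t) = w(\pi,t) = 0$.
Separating variables: $w = \sum c_n e^{-n^2t} \sin(ns)$. From $w(s,0) = -2 \sin(s) + \sin(4 s)$: $c_1=-2, c_4=1$.
So $w(s,t) = -2 e^{-t} \sin(s) + e^{-16 t} \sin(4 s)$, and $u(s,t) = e^{-t}w(s,t)$.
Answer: $u(s, t) = -2 e^{-2 t} \sin(s) + e^{-17 t} \sin(4 s)$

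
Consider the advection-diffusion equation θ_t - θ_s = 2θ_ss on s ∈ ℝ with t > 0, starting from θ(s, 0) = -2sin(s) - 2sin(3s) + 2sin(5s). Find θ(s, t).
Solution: Change to a moving frame: let η = s + t, σ = t and write θ(s,t) = u(η,σ).
By the chain rule θ_t = u_σ + u_η, θ_s = u_η, θ_ss = u_ηη.
Then θ_t - θ_s = u_σ: the advection term cancels and the PDE becomes the heat equation u_σ = 2u_ηη on η ∈ ℝ.
Initial data: u(η,0) = θ(η,0) = -2sin(η) - 2sin(3η) + 2sin(5η).
On η ∈ ℝ each mode satisfies (sin(nη))″ = -n² sin(nη), so exp(-2n²σ) sin(nη) solves the heat equation; by superposition u(η,σ) = Σ c_n exp(-2n²σ) sin(nη).
Reading off the coefficients: c_1=-2, c_3=-2, c_5=2, so u(η,σ) = -2exp(-2σ)sin(η) - 2exp(-18σ)sin(3η) + 2exp(-50σ)sin(5η).
Substituting back η = s + t, σ = t: θ(s,t) = u(s + t, t).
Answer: θ(s, t) = -2exp(-2t)sin(s + t) - 2exp(-18t)sin(3s + 3t) + 2exp(-50t)sin(5s + 5t)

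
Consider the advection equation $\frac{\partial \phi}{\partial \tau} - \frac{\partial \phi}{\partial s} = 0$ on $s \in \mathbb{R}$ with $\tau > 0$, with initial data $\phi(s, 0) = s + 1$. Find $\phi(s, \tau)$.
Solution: By method of characteristics (waves move left with speed 1):
Along characteristics $s + \tau =$ const, $\phi$ is constant, so $\phi(s,\tau) = f(s + \tau)$ with $f = \phi( \cdot , 0)$.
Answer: $\phi(s, \tau) = \tau + s + 1$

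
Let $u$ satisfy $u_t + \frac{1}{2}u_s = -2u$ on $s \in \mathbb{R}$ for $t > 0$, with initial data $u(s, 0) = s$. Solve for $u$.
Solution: Substitute $u = e^{-2t}w$, i.e. $w = e^{2t}u$.
By the product rule, $u_t = e^{-2t}(w_t - 2w)$, $u_s = e^{-2t}w_s$.
Substituting into the PDE and dividing by $e^{-2t}$: $w_t - 2w + \frac{1}{2}w_s = -2w$.
The lower-order terms cancel, leaving the standard advection equation $w_t + \frac{1}{2}w_s = 0$.
Initial data for $w$: $w(s,0) = u(s,0) = s$.
Solve for $w$:
  By method of characteristics (waves move right with speed 1/2):
  Along characteristics $s - \frac{1}{2}t =$ const, $w$ is constant, so $w(s,t) = f(s - \frac{1}{2}t)$ with $f = w( \cdot , 0)$.
Hence $w(s,t) = s - \frac{1}{2} t$.
Transform back: $u(s,t) = e^{-2t}w(s,t)$.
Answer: $u(s, t) = s e^{-2 t} - \frac{1}{2} t e^{-2 t}$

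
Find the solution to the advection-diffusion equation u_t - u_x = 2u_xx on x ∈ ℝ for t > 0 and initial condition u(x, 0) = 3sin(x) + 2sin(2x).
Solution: Moving frame: η = x + t, σ = t, u = w(η,σ), so u_t = w_σ + w_η and u_xx = w_ηη.
Hence u_t - u_x = w_σ and the PDE becomes the heat equation w_σ = 2w_ηη on η ∈ ℝ.
Initial data: w(η,0) = u(η,0) = 3sin(η) + 2sin(2η). Each mode sin(nη) decays as exp(-2n²σ) on ℝ, so w(η,σ) = Σ c_n exp(-2n²σ) sin(nη) with c_1=3, c_2=2: w(η,σ) = 3exp(-2σ)sin(η) + 2exp(-8σ)sin(2η).
Substituting back: u(x,t) = w(x + t, t).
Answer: u(x, t) = 3exp(-2t)sin(t + x) + 2exp(-8t)sin(2t + 2x)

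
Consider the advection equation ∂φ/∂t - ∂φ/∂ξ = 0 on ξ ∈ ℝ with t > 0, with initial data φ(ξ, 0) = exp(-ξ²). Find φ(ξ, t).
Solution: By characteristics (dξ/dt = -1), φ(ξ,t) = f(ξ + t) with f = φ(·, 0).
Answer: φ(ξ, t) = exp(-(t + ξ)²)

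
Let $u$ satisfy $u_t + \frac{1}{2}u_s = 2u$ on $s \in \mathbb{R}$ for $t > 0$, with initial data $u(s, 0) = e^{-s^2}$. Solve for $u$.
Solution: Substitute $u = e^{2t}w$, i.e. $w = e^{-2t}u$.
By the product rule, $u_t = e^{2t}(w_t + 2w)$, $u_s = e^{2t}w_s$.
Substituting into the PDE and dividing by $e^{2t}$: $w_t + 2w + \frac{1}{2}w_s = 2w$.
The lower-order terms cancel, leaving the standard advection equation $w_t + \frac{1}{2}w_s = 0$.
Initial data for $w$: $w(s,0) = u(s,0) = e^{-s^2}$.
Solve for $w$:
  By method of characteristics (waves move right with speed 1/2):
  Along characteristics $s - \frac{1}{2}t =$ const, $w$ is constant, so $w(s,t) = f(s - \frac{1}{2}t)$ with $f = w( \cdot , 0)$.
Hence $w(s,t) = e^{-(s - t/2)^2}$.
Transform back: $u(s,t) = e^{2t}w(s,t)$.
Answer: $u(s, t) = e^{2 t} e^{-(s - t/2)^2}$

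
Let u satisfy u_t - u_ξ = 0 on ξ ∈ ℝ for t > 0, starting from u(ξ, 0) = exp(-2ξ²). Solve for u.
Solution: By method of characteristics (waves move left with speed 1):
Along characteristics ξ + t = const, u is constant, so u(ξ,t) = f(ξ + t) with f = u(·, 0).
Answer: u(ξ, t) = exp(-2(t + ξ)²)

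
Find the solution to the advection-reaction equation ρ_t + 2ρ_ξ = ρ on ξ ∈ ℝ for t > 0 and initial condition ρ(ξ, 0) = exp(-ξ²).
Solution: Substitute ρ = exp(t)u.
Then ρ_t = exp(t)(u_t + u), ρ_ξ = exp(t)u_ξ; substituting and dividing by exp(t), the lower-order terms cancel: u_t + 2u_ξ = 0 (standard advection equation).
Data for u: u(ξ,0) = ρ(ξ,0) = exp(-ξ²).
By characteristics (dξ/dt = 2), u(ξ,t) = f(ξ - 2t) with f = u(·, 0).
So u(ξ,t) = exp(-(-2t + ξ)²), and ρ(ξ,t) = exp(t)u(ξ,t).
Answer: ρ(ξ, t) = exp(t)exp(-(-2t + ξ)²)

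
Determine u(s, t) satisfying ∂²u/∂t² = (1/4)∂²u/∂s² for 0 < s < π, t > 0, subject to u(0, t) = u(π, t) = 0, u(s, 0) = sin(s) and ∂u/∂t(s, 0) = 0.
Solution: Separating variables: u = Σ [A_n cos(ω_n t) + B_n sin(ω_n t)] sin(ns), ω_n = n/2. From ICs: A_1=1.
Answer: u(s, t) = sin(s)cos(t/2)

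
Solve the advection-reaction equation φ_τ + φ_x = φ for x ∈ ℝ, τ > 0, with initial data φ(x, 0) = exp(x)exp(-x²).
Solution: Substitute φ = exp(x)u, i.e. u = exp(-x)φ.
By the product rule, φ_x = exp(x)(u_x + u), φ_τ = exp(x)u_τ.
Substituting into the PDE and dividing by exp(x): u_τ + (u_x + u) = u.
The lower-order terms cancel, leaving the standard advection equation u_τ + u_x = 0.
Initial data for u: u(x,0) = exp(-x)φ(x,0) = exp(-x²).
Solve for u:
  By method of characteristics (waves move right with speed 1):
  Along characteristics x - τ = const, u is constant, so u(x,τ) = f(x - τ) with f = u(·, 0).
Hence u(x,τ) = exp(-(x - τ)²).
Transform back: φ(x,τ) = exp(x)u(x,τ).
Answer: φ(x, τ) = exp(x)exp(-(x - τ)²)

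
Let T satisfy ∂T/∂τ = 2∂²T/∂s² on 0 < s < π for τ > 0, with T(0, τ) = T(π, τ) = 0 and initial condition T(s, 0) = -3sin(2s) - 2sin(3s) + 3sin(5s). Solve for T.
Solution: Using separation of variables T = X(s)G(τ):
Eigenfunctions: sin(ns), n = 1, 2, 3, ...
General solution: T(s, τ) = Σ c_n sin(ns) exp(-2n² τ)
Matching T(s,0) = -3sin(2s) - 2sin(3s) + 3sin(5s) term by term: c_2=-3, c_3=-2, c_5=3.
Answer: T(s, τ) = -3exp(-8τ)sin(2s) - 2exp(-18τ)sin(3s) + 3exp(-50τ)sin(5s)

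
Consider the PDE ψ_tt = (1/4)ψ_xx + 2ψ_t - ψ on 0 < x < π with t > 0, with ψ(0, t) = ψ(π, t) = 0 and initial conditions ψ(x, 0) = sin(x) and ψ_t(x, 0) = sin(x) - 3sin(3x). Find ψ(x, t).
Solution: Substitute ψ = exp(t)u.
Then ψ_t = exp(t)(u_t + u), ψ_tt = exp(t)(u_tt + 2u_t + u), ψ_xx = exp(t)u_xx; substituting and dividing by exp(t), the lower-order terms cancel: u_tt = (1/4)u_xx (standard wave equation).
Data for u: u(x,0) = ψ(x,0) = sin(x); u_t(x,0) = ψ_t(x,0) - ψ(x,0) = -3sin(3x). The boundary conditions carry over: u(0,t) = u(π,t) = 0.
Separating variables: u = Σ [A_n cos(ω_n t) + B_n sin(ω_n t)] sin(nx), ω_n = n/2. From ICs (B_n = velocity coefficient / ω_n): A_1=1, B_3=-2.
So u(x,t) = -2sin(3t/2)sin(3x) + sin(x)cos(t/2), and ψ(x,t) = exp(t)u(x,t).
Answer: ψ(x, t) = -2exp(t)sin(3t/2)sin(3x) + exp(t)sin(x)cos(t/2)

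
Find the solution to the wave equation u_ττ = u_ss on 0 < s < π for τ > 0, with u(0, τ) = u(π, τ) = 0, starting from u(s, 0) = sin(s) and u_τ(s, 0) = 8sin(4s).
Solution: Using separation of variables u = X(s)T(τ):
Eigenfunctions: sin(ns), n = 1, 2, 3, ...
General solution: u(s, τ) = Σ [A_n cos(n τ) + B_n sin(n τ)] sin(ns)
From u(s,0) = sin(s): A_1=1. From u_τ(s,0) = 8sin(4s), using u_τ(s,0) = Σ ω_n B_n sin(ns) with ω_n = n: B_4 = 8/4 = 2.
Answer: u(s, τ) = sin(s)cos(τ) + 2sin(4s)sin(4τ)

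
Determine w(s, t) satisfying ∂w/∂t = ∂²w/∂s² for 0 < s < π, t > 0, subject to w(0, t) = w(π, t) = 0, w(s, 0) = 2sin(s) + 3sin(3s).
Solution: Separating variables: w = Σ c_n exp(-n²t) sin(ns). From w(s,0) = 2sin(s) + 3sin(3s): c_1=2, c_3=3.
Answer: w(s, t) = 2exp(-t)sin(s) + 3exp(-9t)sin(3s)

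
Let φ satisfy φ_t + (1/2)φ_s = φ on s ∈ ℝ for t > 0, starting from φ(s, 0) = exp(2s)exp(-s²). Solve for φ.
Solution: Substitute φ = exp(2s)u.
Then φ_s = exp(2s)(u_s + 2u), φ_t = exp(2s)u_t; substituting and dividing by exp(2s), the lower-order terms cancel: u_t + (1/2)u_s = 0 (standard advection equation).
Data for u: u(s,0) = exp(-2s)φ(s,0) = exp(-s²).
By characteristics (ds/dt = 1/2), u(s,t) = f(s - (1/2)t) with f = u(·, 0).
So u(s,t) = exp(-(s - t/2)²), and φ(s,t) = exp(2s)u(s,t).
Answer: φ(s, t) = exp(2s)exp(-(s - t/2)²)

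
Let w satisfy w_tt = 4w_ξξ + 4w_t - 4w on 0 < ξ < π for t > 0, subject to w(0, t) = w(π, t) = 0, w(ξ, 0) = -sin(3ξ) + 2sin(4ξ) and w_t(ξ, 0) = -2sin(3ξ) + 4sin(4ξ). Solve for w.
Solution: Substitute w = exp(2t)u.
Then w_t = exp(2t)(u_t + 2u), w_tt = exp(2t)(u_tt + 4u_t + 4u), w_ξξ = exp(2t)u_ξξ; substituting and dividing by exp(2t), the lower-order terms cancel: u_tt = 4u_ξξ (standard wave equation).
Data for u: u(ξ,0) = w(ξ,0) = -sin(3ξ) + 2sin(4ξ); u_t(ξ,0) = w_t(ξ,0) - 2w(ξ,0) = 0. The boundary conditions carry over: u(0,t) = u(π,t) = 0.
Separating variables: u = Σ [A_n cos(ω_n t) + B_n sin(ω_n t)] sin(nξ), ω_n = 2n. From ICs: A_3=-1, A_4=2.
So u(ξ,t) = -sin(3ξ)cos(6t) + 2sin(4ξ)cos(8t), and w(ξ,t) = exp(2t)u(ξ,t).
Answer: w(ξ, t) = -exp(2t)sin(3ξ)cos(6t) + 2exp(2t)sin(4ξ)cos(8t)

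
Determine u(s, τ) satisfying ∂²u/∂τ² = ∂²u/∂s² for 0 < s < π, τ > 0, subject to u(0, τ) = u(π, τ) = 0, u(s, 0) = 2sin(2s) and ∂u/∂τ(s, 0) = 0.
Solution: Separating variables: u = Σ [A_n cos(ω_n τ) + B_n sin(ω_n τ)] sin(ns), ω_n = n. From ICs: A_2=2.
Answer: u(s, τ) = 2sin(2s)cos(2τ)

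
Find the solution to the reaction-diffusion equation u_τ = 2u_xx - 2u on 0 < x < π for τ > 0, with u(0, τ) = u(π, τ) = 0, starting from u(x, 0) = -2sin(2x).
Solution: Substitute u = exp(-2τ)w, i.e. w = exp(2τ)u.
By the product rule, u_τ = exp(-2τ)(w_τ - 2w), u_xx = exp(-2τ)w_xx.
Substituting into the PDE and dividing by exp(-2τ): w_τ - 2w = 2w_xx - 2w.
The lower-order terms cancel, leaving the standard heat equation w_τ = 2w_xx.
Initial data for w: w(x,0) = u(x,0) = -2sin(2x). The boundary conditions carry over: w(0,τ) = w(π,τ) = 0.
Solve for w:
  Using separation of variables w = X(x)T(τ):
  Eigenfunctions: sin(nx), n = 1, 2, 3, ...
  General solution: w(x, τ) = Σ c_n sin(nx) exp(-2n² τ)
  Matching w(x,0) = -2sin(2x) term by term: c_2=-2.
Hence w(x,τ) = -2exp(-8τ)sin(2x).
Transform back: u(x,τ) = exp(-2τ)w(x,τ).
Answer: u(x, τ) = -2exp(-10τ)sin(2x)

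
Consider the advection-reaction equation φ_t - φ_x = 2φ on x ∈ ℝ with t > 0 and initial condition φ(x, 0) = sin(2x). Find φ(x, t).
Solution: Substitute φ = exp(2t)u, i.e. u = exp(-2t)φ.
By the product rule, φ_t = exp(2t)(u_t + 2u), φ_x = exp(2t)u_x.
Substituting into the PDE and dividing by exp(2t): u_t + 2u - u_x = 2u.
The lower-order terms cancel, leaving the standard advection equation u_t - u_x = 0.
Initial data for u: u(x,0) = φ(x,0) = sin(2x).
Solve for u:
  By method of characteristics (waves move left with speed 1):
  Along characteristics x + t = const, u is constant, so u(x,t) = f(x + t) with f = u(·, 0).
Hence u(x,t) = sin(2t + 2x).
Transform back: φ(x,t) = exp(2t)u(x,t).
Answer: φ(x, t) = exp(2t)sin(2t + 2x)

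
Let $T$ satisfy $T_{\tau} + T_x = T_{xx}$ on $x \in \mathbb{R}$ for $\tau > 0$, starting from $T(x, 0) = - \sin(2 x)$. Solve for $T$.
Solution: Change to a moving frame: let $\eta = x - \tau$, $\sigma = \tau$ and write $T(x,\tau) = u(\eta,\sigma)$.
By the chain rule $T_{\tau} = u_{\sigma} - u_{\eta}$, $T_x = u_{\eta}$, $T_{xx} = u_{\eta\eta}$.
Then $T_{\tau} + T_x = u_{\sigma}$: the advection term cancels and the PDE becomes the heat equation $u_{\sigma} = u_{\eta\eta}$ on $\eta \in \mathbb{R}$.
Initial data: $u(\eta,0) = T(\eta,0) = - \sin(2 \eta)$.
On $\eta \in \mathbb{R}$ each mode satisfies $(\sin(n\eta))'' = -n^2 \sin(n\eta)$, so $e^{-n^2\sigma} \sin(n\eta)$ solves the heat equation; by superposition $u(\eta,\sigma) = \sum c_n e^{-n^2\sigma} \sin(n\eta)$.
Reading off the coefficients: $c_2=-1$, so $u(\eta,\sigma) = - e^{-4 \sigma} \sin(2 \eta)$.
Substituting back $\eta = x - \tau$, $\sigma = \tau$: $T(x,\tau) = u(x - \tau, \tau)$.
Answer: $T(x, \tau) = e^{-4 \tau} \sin(2 \tau - 2 x)$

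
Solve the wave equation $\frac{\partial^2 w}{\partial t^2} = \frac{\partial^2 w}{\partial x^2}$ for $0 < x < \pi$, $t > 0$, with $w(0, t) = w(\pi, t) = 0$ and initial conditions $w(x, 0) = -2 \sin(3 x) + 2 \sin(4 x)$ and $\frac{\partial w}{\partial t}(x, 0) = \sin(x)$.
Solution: Separating variables: $w = \sum [A_n \cos(\omega_n t) + B_n \sin(\omega_n t)] \sin(nx)$, $\omega_n = n$. From ICs ($B_n$ = velocity coefficient / $\omega_n$): $A_3=-2, A_4=2, B_1=1$.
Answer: $w(x, t) = \sin(t) \sin(x) - 2 \sin(3 x) \cos(3 t) + 2 \sin(4 x) \cos(4 t)$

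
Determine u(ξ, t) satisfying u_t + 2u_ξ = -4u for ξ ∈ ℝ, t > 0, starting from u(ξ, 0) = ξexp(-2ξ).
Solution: Substitute u = exp(-2ξ)w.
Then u_ξ = exp(-2ξ)(w_ξ - 2w), u_t = exp(-2ξ)w_t; substituting and dividing by exp(-2ξ), the lower-order terms cancel: w_t + 2w_ξ = 0 (standard advection equation).
Data for w: w(ξ,0) = exp(2ξ)u(ξ,0) = ξ.
By characteristics (dξ/dt = 2), w(ξ,t) = f(ξ - 2t) with f = w(·, 0).
So w(ξ,t) = -2t + ξ, and u(ξ,t) = exp(-2ξ)w(ξ,t).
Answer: u(ξ, t) = -2texp(-2ξ) + ξexp(-2ξ)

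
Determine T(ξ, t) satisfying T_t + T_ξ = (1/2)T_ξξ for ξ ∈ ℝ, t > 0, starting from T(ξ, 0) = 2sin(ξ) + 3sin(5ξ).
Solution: Moving frame: η = ξ - t, σ = t, T = u(η,σ), so T_t = u_σ - u_η and T_ξξ = u_ηη.
Hence T_t + T_ξ = u_σ and the PDE becomes the heat equation u_σ = (1/2)u_ηη on η ∈ ℝ.
Initial data: u(η,0) = T(η,0) = 2sin(η) + 3sin(5η). Each mode sin(nη) decays as exp(-n²σ/2) on ℝ, so u(η,σ) = Σ c_n exp(-n²σ/2) sin(nη) with c_1=2, c_5=3: u(η,σ) = 2exp(-σ/2)sin(η) + 3exp(-25σ/2)sin(5η).
Substituting back: T(ξ,t) = u(ξ - t, t).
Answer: T(ξ, t) = -2exp(-t/2)sin(t - ξ) - 3exp(-25t/2)sin(5t - 5ξ)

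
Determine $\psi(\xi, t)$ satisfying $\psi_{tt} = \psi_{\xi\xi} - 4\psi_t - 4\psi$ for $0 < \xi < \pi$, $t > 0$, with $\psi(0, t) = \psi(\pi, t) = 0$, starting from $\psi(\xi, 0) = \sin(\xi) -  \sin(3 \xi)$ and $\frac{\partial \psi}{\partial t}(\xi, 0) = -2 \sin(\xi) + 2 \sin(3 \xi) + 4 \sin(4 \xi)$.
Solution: Substitute $\psi = e^{-2t}u$.
Then $\psi_t = e^{-2t}(u_t - 2u)$, $\psi_{tt} = e^{-2t}(u_{tt} - 4u_t + 4u)$, $\psi_{\xi\xi} = e^{-2t}u_{\xi\xi}$; substituting and dividing by $e^{-2t}$, the lower-order terms cancel: $u_{tt} = u_{\xi\xi}$ (standard wave equation).
Data for $u$: $u(\xi,0) = \psi(\xi,0) = \sin(\xi) - \sin(3 \xi)$; $u_t(\xi,0) = \psi_t(\xi,0) + 2\psi(\xi,0) = 4 \sin(4 \xi)$. The boundary conditions carry over: $u(0,t) = u(\pi,t) = 0$.
Separating variables: $u = \sum [A_n \cos(\omega_n t) + B_n \sin(\omega_n t)] \sin(n\xi)$, $\omega_n = n$. From ICs ($B_n$ = velocity coefficient / $\omega_n$): $A_1=1, A_3=-1, B_4=1$.
So $u(\xi,t) = \sin(4 t) \sin(4 \xi) + \sin(\xi) \cos(t) - \sin(3 \xi) \cos(3 t)$, and $\psi(\xi,t) = e^{-2t}u(\xi,t)$.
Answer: $\psi(\xi, t) = e^{-2 t} \sin(\xi) \cos(t) -  e^{-2 t} \sin(3 \xi) \cos(3 t) + e^{-2 t} \sin(4 \xi) \sin(4 t)$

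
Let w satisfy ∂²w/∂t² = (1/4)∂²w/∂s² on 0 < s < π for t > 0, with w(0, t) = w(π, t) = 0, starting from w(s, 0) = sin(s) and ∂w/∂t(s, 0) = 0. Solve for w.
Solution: Using separation of variables w = X(s)T(t):
Eigenfunctions: sin(ns), n = 1, 2, 3, ...
General solution: w(s, t) = Σ [A_n cos(n t/2) + B_n sin(n t/2)] sin(ns)
From w(s,0) = sin(s): A_1=1. From w_t(s,0) = 0: all B_n = 0.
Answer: w(s, t) = sin(s)cos(t/2)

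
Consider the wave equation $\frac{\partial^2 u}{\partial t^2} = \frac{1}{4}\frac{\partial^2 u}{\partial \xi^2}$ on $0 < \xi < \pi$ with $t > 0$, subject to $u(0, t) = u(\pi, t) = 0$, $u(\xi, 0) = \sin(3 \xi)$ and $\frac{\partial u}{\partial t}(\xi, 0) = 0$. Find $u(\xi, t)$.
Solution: Using separation of variables $u = X(\xi)T(t)$:
Eigenfunctions: $\sin(n\xi)$, $n = 1, 2, 3, \ldots$
General solution: $u(\xi, t) = \sum [A_n \cos(n t/2) + B_n \sin(n t/2)] \sin(n\xi)$
From $u(\xi,0) = \sin(3 \xi)$: $A_3=1$. From $u_t(\xi,0) = 0$: all $B_n = 0$.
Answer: $u(\xi, t) = \sin(3 \xi) \cos(3 t/2)$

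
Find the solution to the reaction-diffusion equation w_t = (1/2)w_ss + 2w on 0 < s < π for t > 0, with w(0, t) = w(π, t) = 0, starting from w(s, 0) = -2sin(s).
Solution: Substitute w = exp(2t)u.
Then w_t = exp(2t)(u_t + 2u), w_ss = exp(2t)u_ss; substituting and dividing by exp(2t), the lower-order terms cancel: u_t = (1/2)u_ss (standard heat equation).
Data for u: u(s,0) = w(s,0) = -2sin(s). The boundary conditions carry over: u(0,t) = u(π,t) = 0.
Separating variables: u = Σ c_n exp(-n²t/2) sin(ns). From u(s,0) = -2sin(s): c_1=-2.
So u(s,t) = -2exp(-t/2)sin(s), and w(s,t) = exp(2t)u(s,t).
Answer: w(s, t) = -2exp(3t/2)sin(s)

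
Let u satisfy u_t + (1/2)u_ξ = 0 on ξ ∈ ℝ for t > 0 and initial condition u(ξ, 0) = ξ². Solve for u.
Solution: By characteristics (dξ/dt = 1/2), u(ξ,t) = f(ξ - (1/2)t) with f = u(·, 0).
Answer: u(ξ, t) = (1/4)t² - tξ + ξ²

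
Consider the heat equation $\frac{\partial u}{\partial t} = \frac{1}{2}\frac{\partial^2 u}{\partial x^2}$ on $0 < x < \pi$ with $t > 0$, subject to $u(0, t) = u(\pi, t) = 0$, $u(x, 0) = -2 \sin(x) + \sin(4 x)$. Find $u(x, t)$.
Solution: Using separation of variables $u = X(x)T(t)$:
Eigenfunctions: $\sin(nx)$, $n = 1, 2, 3, \ldots$
General solution: $u(x, t) = \sum c_n \sin(nx) e^{-n^2 t/2}$
Matching $u(x,0) = -2 \sin(x) + \sin(4 x)$ term by term: $c_1=-2, c_4=1$.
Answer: $u(x, t) = e^{-8 t} \sin(4 x) - 2 e^{-t/2} \sin(x)$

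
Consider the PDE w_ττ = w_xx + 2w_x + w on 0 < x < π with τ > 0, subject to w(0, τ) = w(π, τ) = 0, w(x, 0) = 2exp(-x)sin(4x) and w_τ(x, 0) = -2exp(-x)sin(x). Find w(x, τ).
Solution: Substitute w = exp(-x)u, i.e. u = exp(x)w.
By the product rule, w_x = exp(-x)(u_x - u), w_xx = exp(-x)(u_xx - 2u_x + u), w_ττ = exp(-x)u_ττ.
Substituting into the PDE and dividing by exp(-x): u_ττ = (u_xx - 2u_x + u) + 2(u_x - u) + u.
The lower-order terms cancel, leaving the standard wave equation u_ττ = u_xx.
Initial data for u: u(x,0) = exp(x)w(x,0) = 2sin(4x); u_τ(x,0) = exp(x)w_τ(x,0) = -2sin(x). The boundary conditions carry over: u(0,τ) = u(π,τ) = 0.
Solve for u:
  Using separation of variables u = X(x)T(τ):
  Eigenfunctions: sin(nx), n = 1, 2, 3, ...
  General solution: u(x, τ) = Σ [A_n cos(n τ) + B_n sin(n τ)] sin(nx)
  From u(x,0) = 2sin(4x): A_4=2. From u_τ(x,0) = -2sin(x), using u_τ(x,0) = Σ ω_n B_n sin(nx) with ω_n = n: B_1 = (-2)/1 = -2.
Hence u(x,τ) = -2sin(x)sin(τ) + 2sin(4x)cos(4τ).
Transform back: w(x,τ) = exp(-x)u(x,τ).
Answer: w(x, τ) = -2exp(-x)sin(x)sin(τ) + 2exp(-x)sin(4x)cos(4τ)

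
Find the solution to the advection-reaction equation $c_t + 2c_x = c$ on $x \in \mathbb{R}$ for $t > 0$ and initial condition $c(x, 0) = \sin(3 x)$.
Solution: Substitute $c = e^{t}u$.
Then $c_t = e^{t}(u_t + u)$, $c_x = e^{t}u_x$; substituting and dividing by $e^{t}$, the lower-order terms cancel: $u_t + 2u_x = 0$ (standard advection equation).
Data for $u$: $u(x,0) = c(x,0) = \sin(3 x)$.
By characteristics ($dx/dt = 2$), $u(x,t) = f(x - 2t)$ with $f = u( \cdot , 0)$.
So $u(x,t) = - \sin(6 t - 3 x)$, and $c(x,t) = e^{t}u(x,t)$.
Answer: $c(x, t) = - e^{t} \sin(6 t - 3 x)$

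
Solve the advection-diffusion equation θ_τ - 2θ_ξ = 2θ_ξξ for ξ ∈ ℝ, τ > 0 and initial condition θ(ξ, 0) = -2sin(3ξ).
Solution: Moving frame: η = ξ + 2τ, σ = τ, θ = u(η,σ), so θ_τ = u_σ + 2u_η and θ_ξξ = u_ηη.
Hence θ_τ - 2θ_ξ = u_σ and the PDE becomes the heat equation u_σ = 2u_ηη on η ∈ ℝ.
Initial data: u(η,0) = θ(η,0) = -2sin(3η). Each mode sin(nη) decays as exp(-2n²σ) on ℝ, so u(η,σ) = Σ c_n exp(-2n²σ) sin(nη) with c_3=-2: u(η,σ) = -2exp(-18σ)sin(3η).
Substituting back: θ(ξ,τ) = u(ξ + 2τ, τ).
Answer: θ(ξ, τ) = -2exp(-18τ)sin(3ξ + 6τ)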